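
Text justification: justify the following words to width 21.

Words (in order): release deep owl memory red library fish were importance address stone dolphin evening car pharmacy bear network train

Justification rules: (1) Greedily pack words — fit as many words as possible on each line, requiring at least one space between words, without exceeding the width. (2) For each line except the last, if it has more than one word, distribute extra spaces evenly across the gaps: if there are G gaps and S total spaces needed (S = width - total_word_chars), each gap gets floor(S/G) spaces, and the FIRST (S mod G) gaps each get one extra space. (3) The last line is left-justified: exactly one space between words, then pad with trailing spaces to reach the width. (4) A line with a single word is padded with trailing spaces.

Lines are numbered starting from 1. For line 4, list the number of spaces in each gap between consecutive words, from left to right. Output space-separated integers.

Answer: 1 1

Derivation:
Line 1: ['release', 'deep', 'owl'] (min_width=16, slack=5)
Line 2: ['memory', 'red', 'library'] (min_width=18, slack=3)
Line 3: ['fish', 'were', 'importance'] (min_width=20, slack=1)
Line 4: ['address', 'stone', 'dolphin'] (min_width=21, slack=0)
Line 5: ['evening', 'car', 'pharmacy'] (min_width=20, slack=1)
Line 6: ['bear', 'network', 'train'] (min_width=18, slack=3)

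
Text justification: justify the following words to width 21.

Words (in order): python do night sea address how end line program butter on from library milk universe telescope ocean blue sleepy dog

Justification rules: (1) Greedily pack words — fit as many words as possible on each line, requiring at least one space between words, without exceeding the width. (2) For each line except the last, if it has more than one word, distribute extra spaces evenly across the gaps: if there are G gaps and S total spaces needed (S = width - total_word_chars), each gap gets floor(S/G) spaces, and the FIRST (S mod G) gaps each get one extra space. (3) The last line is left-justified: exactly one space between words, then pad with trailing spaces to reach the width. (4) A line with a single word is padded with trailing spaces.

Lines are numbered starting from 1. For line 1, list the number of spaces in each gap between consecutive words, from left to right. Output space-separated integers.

Line 1: ['python', 'do', 'night', 'sea'] (min_width=19, slack=2)
Line 2: ['address', 'how', 'end', 'line'] (min_width=20, slack=1)
Line 3: ['program', 'butter', 'on'] (min_width=17, slack=4)
Line 4: ['from', 'library', 'milk'] (min_width=17, slack=4)
Line 5: ['universe', 'telescope'] (min_width=18, slack=3)
Line 6: ['ocean', 'blue', 'sleepy', 'dog'] (min_width=21, slack=0)

Answer: 2 2 1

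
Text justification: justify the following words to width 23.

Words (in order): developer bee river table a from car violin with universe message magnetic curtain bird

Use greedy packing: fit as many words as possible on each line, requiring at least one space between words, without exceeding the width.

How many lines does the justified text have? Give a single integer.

Answer: 4

Derivation:
Line 1: ['developer', 'bee', 'river'] (min_width=19, slack=4)
Line 2: ['table', 'a', 'from', 'car', 'violin'] (min_width=23, slack=0)
Line 3: ['with', 'universe', 'message'] (min_width=21, slack=2)
Line 4: ['magnetic', 'curtain', 'bird'] (min_width=21, slack=2)
Total lines: 4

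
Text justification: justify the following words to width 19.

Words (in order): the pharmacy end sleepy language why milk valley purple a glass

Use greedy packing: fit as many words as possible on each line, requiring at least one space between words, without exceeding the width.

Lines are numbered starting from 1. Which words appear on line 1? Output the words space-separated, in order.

Line 1: ['the', 'pharmacy', 'end'] (min_width=16, slack=3)
Line 2: ['sleepy', 'language', 'why'] (min_width=19, slack=0)
Line 3: ['milk', 'valley', 'purple'] (min_width=18, slack=1)
Line 4: ['a', 'glass'] (min_width=7, slack=12)

Answer: the pharmacy end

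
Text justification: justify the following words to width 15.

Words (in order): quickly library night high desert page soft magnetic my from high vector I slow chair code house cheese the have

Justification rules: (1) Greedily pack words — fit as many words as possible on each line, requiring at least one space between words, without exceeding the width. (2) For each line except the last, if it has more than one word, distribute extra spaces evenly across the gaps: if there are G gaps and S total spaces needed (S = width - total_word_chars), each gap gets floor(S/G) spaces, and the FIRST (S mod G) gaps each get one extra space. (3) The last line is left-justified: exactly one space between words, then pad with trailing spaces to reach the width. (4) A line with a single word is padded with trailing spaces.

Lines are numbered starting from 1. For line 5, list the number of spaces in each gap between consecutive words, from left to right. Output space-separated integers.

Line 1: ['quickly', 'library'] (min_width=15, slack=0)
Line 2: ['night', 'high'] (min_width=10, slack=5)
Line 3: ['desert', 'page'] (min_width=11, slack=4)
Line 4: ['soft', 'magnetic'] (min_width=13, slack=2)
Line 5: ['my', 'from', 'high'] (min_width=12, slack=3)
Line 6: ['vector', 'I', 'slow'] (min_width=13, slack=2)
Line 7: ['chair', 'code'] (min_width=10, slack=5)
Line 8: ['house', 'cheese'] (min_width=12, slack=3)
Line 9: ['the', 'have'] (min_width=8, slack=7)

Answer: 3 2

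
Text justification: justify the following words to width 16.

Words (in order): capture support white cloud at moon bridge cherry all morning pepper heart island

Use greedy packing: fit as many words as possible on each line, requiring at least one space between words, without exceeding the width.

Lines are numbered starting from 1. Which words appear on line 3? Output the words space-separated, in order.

Answer: moon bridge

Derivation:
Line 1: ['capture', 'support'] (min_width=15, slack=1)
Line 2: ['white', 'cloud', 'at'] (min_width=14, slack=2)
Line 3: ['moon', 'bridge'] (min_width=11, slack=5)
Line 4: ['cherry', 'all'] (min_width=10, slack=6)
Line 5: ['morning', 'pepper'] (min_width=14, slack=2)
Line 6: ['heart', 'island'] (min_width=12, slack=4)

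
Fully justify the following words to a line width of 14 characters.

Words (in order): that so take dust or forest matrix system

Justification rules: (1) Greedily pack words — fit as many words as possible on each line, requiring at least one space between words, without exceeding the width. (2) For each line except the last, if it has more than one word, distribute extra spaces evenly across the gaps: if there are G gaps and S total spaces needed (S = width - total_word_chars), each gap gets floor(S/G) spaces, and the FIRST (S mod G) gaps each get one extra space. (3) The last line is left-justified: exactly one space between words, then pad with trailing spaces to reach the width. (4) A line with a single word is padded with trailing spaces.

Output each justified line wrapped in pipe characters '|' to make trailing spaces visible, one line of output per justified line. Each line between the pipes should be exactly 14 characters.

Line 1: ['that', 'so', 'take'] (min_width=12, slack=2)
Line 2: ['dust', 'or', 'forest'] (min_width=14, slack=0)
Line 3: ['matrix', 'system'] (min_width=13, slack=1)

Answer: |that  so  take|
|dust or forest|
|matrix system |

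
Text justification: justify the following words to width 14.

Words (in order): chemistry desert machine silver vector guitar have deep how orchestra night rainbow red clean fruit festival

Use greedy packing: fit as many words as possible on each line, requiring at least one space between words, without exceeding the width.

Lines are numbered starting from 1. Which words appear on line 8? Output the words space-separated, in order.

Line 1: ['chemistry'] (min_width=9, slack=5)
Line 2: ['desert', 'machine'] (min_width=14, slack=0)
Line 3: ['silver', 'vector'] (min_width=13, slack=1)
Line 4: ['guitar', 'have'] (min_width=11, slack=3)
Line 5: ['deep', 'how'] (min_width=8, slack=6)
Line 6: ['orchestra'] (min_width=9, slack=5)
Line 7: ['night', 'rainbow'] (min_width=13, slack=1)
Line 8: ['red', 'clean'] (min_width=9, slack=5)
Line 9: ['fruit', 'festival'] (min_width=14, slack=0)

Answer: red clean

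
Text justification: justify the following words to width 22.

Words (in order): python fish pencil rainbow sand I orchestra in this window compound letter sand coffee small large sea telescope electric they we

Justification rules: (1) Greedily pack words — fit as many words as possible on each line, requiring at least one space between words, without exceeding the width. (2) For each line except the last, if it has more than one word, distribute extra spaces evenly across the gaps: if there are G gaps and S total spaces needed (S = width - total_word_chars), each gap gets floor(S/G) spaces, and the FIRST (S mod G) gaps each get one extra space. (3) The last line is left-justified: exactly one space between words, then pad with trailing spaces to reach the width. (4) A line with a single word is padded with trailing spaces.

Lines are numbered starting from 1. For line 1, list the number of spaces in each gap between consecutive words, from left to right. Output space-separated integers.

Line 1: ['python', 'fish', 'pencil'] (min_width=18, slack=4)
Line 2: ['rainbow', 'sand', 'I'] (min_width=14, slack=8)
Line 3: ['orchestra', 'in', 'this'] (min_width=17, slack=5)
Line 4: ['window', 'compound', 'letter'] (min_width=22, slack=0)
Line 5: ['sand', 'coffee', 'small'] (min_width=17, slack=5)
Line 6: ['large', 'sea', 'telescope'] (min_width=19, slack=3)
Line 7: ['electric', 'they', 'we'] (min_width=16, slack=6)

Answer: 3 3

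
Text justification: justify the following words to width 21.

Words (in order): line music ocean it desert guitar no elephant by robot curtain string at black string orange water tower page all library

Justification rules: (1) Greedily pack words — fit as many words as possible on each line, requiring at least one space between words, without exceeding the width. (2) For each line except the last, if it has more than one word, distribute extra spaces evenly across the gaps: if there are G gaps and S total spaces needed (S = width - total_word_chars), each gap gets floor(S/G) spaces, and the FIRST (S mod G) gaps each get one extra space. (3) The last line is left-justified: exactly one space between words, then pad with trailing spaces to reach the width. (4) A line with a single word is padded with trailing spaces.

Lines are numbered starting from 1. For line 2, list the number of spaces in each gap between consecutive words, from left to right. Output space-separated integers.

Line 1: ['line', 'music', 'ocean', 'it'] (min_width=19, slack=2)
Line 2: ['desert', 'guitar', 'no'] (min_width=16, slack=5)
Line 3: ['elephant', 'by', 'robot'] (min_width=17, slack=4)
Line 4: ['curtain', 'string', 'at'] (min_width=17, slack=4)
Line 5: ['black', 'string', 'orange'] (min_width=19, slack=2)
Line 6: ['water', 'tower', 'page', 'all'] (min_width=20, slack=1)
Line 7: ['library'] (min_width=7, slack=14)

Answer: 4 3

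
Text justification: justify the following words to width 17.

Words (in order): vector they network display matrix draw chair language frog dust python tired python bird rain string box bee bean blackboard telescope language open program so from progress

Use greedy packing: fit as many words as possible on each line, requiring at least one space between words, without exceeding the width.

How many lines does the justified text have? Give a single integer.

Line 1: ['vector', 'they'] (min_width=11, slack=6)
Line 2: ['network', 'display'] (min_width=15, slack=2)
Line 3: ['matrix', 'draw', 'chair'] (min_width=17, slack=0)
Line 4: ['language', 'frog'] (min_width=13, slack=4)
Line 5: ['dust', 'python', 'tired'] (min_width=17, slack=0)
Line 6: ['python', 'bird', 'rain'] (min_width=16, slack=1)
Line 7: ['string', 'box', 'bee'] (min_width=14, slack=3)
Line 8: ['bean', 'blackboard'] (min_width=15, slack=2)
Line 9: ['telescope'] (min_width=9, slack=8)
Line 10: ['language', 'open'] (min_width=13, slack=4)
Line 11: ['program', 'so', 'from'] (min_width=15, slack=2)
Line 12: ['progress'] (min_width=8, slack=9)
Total lines: 12

Answer: 12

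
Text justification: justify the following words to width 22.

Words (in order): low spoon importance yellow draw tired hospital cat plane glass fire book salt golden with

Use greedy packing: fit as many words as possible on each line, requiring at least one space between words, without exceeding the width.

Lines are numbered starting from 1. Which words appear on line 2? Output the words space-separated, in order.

Answer: yellow draw tired

Derivation:
Line 1: ['low', 'spoon', 'importance'] (min_width=20, slack=2)
Line 2: ['yellow', 'draw', 'tired'] (min_width=17, slack=5)
Line 3: ['hospital', 'cat', 'plane'] (min_width=18, slack=4)
Line 4: ['glass', 'fire', 'book', 'salt'] (min_width=20, slack=2)
Line 5: ['golden', 'with'] (min_width=11, slack=11)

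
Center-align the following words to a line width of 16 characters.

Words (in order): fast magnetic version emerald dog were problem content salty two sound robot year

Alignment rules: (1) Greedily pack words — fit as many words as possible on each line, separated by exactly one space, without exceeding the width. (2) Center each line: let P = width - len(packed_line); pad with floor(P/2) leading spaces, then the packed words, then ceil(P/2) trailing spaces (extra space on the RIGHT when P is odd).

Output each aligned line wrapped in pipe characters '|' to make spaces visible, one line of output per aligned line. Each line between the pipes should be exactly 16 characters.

Answer: | fast magnetic  |
|version emerald |
|dog were problem|
| content salty  |
|two sound robot |
|      year      |

Derivation:
Line 1: ['fast', 'magnetic'] (min_width=13, slack=3)
Line 2: ['version', 'emerald'] (min_width=15, slack=1)
Line 3: ['dog', 'were', 'problem'] (min_width=16, slack=0)
Line 4: ['content', 'salty'] (min_width=13, slack=3)
Line 5: ['two', 'sound', 'robot'] (min_width=15, slack=1)
Line 6: ['year'] (min_width=4, slack=12)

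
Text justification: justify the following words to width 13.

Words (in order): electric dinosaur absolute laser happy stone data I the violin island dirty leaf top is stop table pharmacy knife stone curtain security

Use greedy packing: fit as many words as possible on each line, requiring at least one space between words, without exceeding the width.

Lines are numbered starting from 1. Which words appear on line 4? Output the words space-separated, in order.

Line 1: ['electric'] (min_width=8, slack=5)
Line 2: ['dinosaur'] (min_width=8, slack=5)
Line 3: ['absolute'] (min_width=8, slack=5)
Line 4: ['laser', 'happy'] (min_width=11, slack=2)
Line 5: ['stone', 'data', 'I'] (min_width=12, slack=1)
Line 6: ['the', 'violin'] (min_width=10, slack=3)
Line 7: ['island', 'dirty'] (min_width=12, slack=1)
Line 8: ['leaf', 'top', 'is'] (min_width=11, slack=2)
Line 9: ['stop', 'table'] (min_width=10, slack=3)
Line 10: ['pharmacy'] (min_width=8, slack=5)
Line 11: ['knife', 'stone'] (min_width=11, slack=2)
Line 12: ['curtain'] (min_width=7, slack=6)
Line 13: ['security'] (min_width=8, slack=5)

Answer: laser happy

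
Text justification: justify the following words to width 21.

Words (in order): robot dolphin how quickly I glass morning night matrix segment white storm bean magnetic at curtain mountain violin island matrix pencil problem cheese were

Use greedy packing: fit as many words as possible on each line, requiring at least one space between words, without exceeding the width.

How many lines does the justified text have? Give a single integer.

Line 1: ['robot', 'dolphin', 'how'] (min_width=17, slack=4)
Line 2: ['quickly', 'I', 'glass'] (min_width=15, slack=6)
Line 3: ['morning', 'night', 'matrix'] (min_width=20, slack=1)
Line 4: ['segment', 'white', 'storm'] (min_width=19, slack=2)
Line 5: ['bean', 'magnetic', 'at'] (min_width=16, slack=5)
Line 6: ['curtain', 'mountain'] (min_width=16, slack=5)
Line 7: ['violin', 'island', 'matrix'] (min_width=20, slack=1)
Line 8: ['pencil', 'problem', 'cheese'] (min_width=21, slack=0)
Line 9: ['were'] (min_width=4, slack=17)
Total lines: 9

Answer: 9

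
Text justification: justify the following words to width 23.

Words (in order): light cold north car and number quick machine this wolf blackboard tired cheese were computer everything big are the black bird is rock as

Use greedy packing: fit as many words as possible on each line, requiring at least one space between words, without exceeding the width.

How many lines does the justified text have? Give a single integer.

Answer: 7

Derivation:
Line 1: ['light', 'cold', 'north', 'car'] (min_width=20, slack=3)
Line 2: ['and', 'number', 'quick'] (min_width=16, slack=7)
Line 3: ['machine', 'this', 'wolf'] (min_width=17, slack=6)
Line 4: ['blackboard', 'tired', 'cheese'] (min_width=23, slack=0)
Line 5: ['were', 'computer'] (min_width=13, slack=10)
Line 6: ['everything', 'big', 'are', 'the'] (min_width=22, slack=1)
Line 7: ['black', 'bird', 'is', 'rock', 'as'] (min_width=21, slack=2)
Total lines: 7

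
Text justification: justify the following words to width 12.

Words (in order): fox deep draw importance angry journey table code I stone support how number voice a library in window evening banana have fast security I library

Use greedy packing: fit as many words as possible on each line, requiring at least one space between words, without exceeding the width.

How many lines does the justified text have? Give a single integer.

Answer: 16

Derivation:
Line 1: ['fox', 'deep'] (min_width=8, slack=4)
Line 2: ['draw'] (min_width=4, slack=8)
Line 3: ['importance'] (min_width=10, slack=2)
Line 4: ['angry'] (min_width=5, slack=7)
Line 5: ['journey'] (min_width=7, slack=5)
Line 6: ['table', 'code', 'I'] (min_width=12, slack=0)
Line 7: ['stone'] (min_width=5, slack=7)
Line 8: ['support', 'how'] (min_width=11, slack=1)
Line 9: ['number', 'voice'] (min_width=12, slack=0)
Line 10: ['a', 'library', 'in'] (min_width=12, slack=0)
Line 11: ['window'] (min_width=6, slack=6)
Line 12: ['evening'] (min_width=7, slack=5)
Line 13: ['banana', 'have'] (min_width=11, slack=1)
Line 14: ['fast'] (min_width=4, slack=8)
Line 15: ['security', 'I'] (min_width=10, slack=2)
Line 16: ['library'] (min_width=7, slack=5)
Total lines: 16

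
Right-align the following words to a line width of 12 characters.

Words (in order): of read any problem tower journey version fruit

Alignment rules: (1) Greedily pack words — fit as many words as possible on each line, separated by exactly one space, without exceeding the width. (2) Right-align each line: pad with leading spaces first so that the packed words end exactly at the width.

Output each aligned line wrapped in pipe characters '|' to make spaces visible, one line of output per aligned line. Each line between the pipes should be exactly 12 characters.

Answer: | of read any|
|     problem|
|       tower|
|     journey|
|     version|
|       fruit|

Derivation:
Line 1: ['of', 'read', 'any'] (min_width=11, slack=1)
Line 2: ['problem'] (min_width=7, slack=5)
Line 3: ['tower'] (min_width=5, slack=7)
Line 4: ['journey'] (min_width=7, slack=5)
Line 5: ['version'] (min_width=7, slack=5)
Line 6: ['fruit'] (min_width=5, slack=7)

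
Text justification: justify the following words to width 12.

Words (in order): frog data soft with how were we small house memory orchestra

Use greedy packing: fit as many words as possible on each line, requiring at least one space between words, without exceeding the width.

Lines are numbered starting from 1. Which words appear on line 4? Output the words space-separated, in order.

Line 1: ['frog', 'data'] (min_width=9, slack=3)
Line 2: ['soft', 'with'] (min_width=9, slack=3)
Line 3: ['how', 'were', 'we'] (min_width=11, slack=1)
Line 4: ['small', 'house'] (min_width=11, slack=1)
Line 5: ['memory'] (min_width=6, slack=6)
Line 6: ['orchestra'] (min_width=9, slack=3)

Answer: small house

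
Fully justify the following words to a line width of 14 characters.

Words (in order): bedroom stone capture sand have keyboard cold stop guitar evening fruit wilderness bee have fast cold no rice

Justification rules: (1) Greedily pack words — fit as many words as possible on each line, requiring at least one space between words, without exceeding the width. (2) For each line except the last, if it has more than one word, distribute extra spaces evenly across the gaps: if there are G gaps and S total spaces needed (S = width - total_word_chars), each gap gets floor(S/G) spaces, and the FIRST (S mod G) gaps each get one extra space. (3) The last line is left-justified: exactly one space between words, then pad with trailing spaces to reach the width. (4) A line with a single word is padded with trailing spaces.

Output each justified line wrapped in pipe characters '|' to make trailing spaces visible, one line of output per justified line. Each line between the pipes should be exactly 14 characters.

Answer: |bedroom  stone|
|capture   sand|
|have  keyboard|
|cold      stop|
|guitar evening|
|fruit         |
|wilderness bee|
|have fast cold|
|no rice       |

Derivation:
Line 1: ['bedroom', 'stone'] (min_width=13, slack=1)
Line 2: ['capture', 'sand'] (min_width=12, slack=2)
Line 3: ['have', 'keyboard'] (min_width=13, slack=1)
Line 4: ['cold', 'stop'] (min_width=9, slack=5)
Line 5: ['guitar', 'evening'] (min_width=14, slack=0)
Line 6: ['fruit'] (min_width=5, slack=9)
Line 7: ['wilderness', 'bee'] (min_width=14, slack=0)
Line 8: ['have', 'fast', 'cold'] (min_width=14, slack=0)
Line 9: ['no', 'rice'] (min_width=7, slack=7)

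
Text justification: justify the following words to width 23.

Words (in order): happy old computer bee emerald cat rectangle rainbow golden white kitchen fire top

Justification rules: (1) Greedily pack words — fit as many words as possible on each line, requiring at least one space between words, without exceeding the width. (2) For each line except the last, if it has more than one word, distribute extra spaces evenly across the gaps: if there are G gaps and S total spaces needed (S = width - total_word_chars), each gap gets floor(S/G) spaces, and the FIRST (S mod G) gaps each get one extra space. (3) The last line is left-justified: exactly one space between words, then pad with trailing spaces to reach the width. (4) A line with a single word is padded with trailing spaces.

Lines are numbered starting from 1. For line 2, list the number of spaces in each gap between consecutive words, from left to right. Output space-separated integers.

Answer: 2 2

Derivation:
Line 1: ['happy', 'old', 'computer', 'bee'] (min_width=22, slack=1)
Line 2: ['emerald', 'cat', 'rectangle'] (min_width=21, slack=2)
Line 3: ['rainbow', 'golden', 'white'] (min_width=20, slack=3)
Line 4: ['kitchen', 'fire', 'top'] (min_width=16, slack=7)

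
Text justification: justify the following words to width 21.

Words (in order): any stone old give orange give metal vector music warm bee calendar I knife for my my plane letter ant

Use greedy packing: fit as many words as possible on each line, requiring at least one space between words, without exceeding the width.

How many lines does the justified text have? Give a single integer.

Answer: 6

Derivation:
Line 1: ['any', 'stone', 'old', 'give'] (min_width=18, slack=3)
Line 2: ['orange', 'give', 'metal'] (min_width=17, slack=4)
Line 3: ['vector', 'music', 'warm', 'bee'] (min_width=21, slack=0)
Line 4: ['calendar', 'I', 'knife', 'for'] (min_width=20, slack=1)
Line 5: ['my', 'my', 'plane', 'letter'] (min_width=18, slack=3)
Line 6: ['ant'] (min_width=3, slack=18)
Total lines: 6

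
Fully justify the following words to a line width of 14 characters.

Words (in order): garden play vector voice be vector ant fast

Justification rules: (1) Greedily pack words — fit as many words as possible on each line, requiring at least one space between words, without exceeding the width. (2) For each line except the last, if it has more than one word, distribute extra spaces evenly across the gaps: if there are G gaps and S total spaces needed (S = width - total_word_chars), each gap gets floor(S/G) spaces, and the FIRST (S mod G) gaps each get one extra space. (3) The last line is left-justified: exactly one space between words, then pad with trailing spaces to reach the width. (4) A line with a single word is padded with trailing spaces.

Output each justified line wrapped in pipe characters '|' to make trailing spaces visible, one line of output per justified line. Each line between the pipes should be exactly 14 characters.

Line 1: ['garden', 'play'] (min_width=11, slack=3)
Line 2: ['vector', 'voice'] (min_width=12, slack=2)
Line 3: ['be', 'vector', 'ant'] (min_width=13, slack=1)
Line 4: ['fast'] (min_width=4, slack=10)

Answer: |garden    play|
|vector   voice|
|be  vector ant|
|fast          |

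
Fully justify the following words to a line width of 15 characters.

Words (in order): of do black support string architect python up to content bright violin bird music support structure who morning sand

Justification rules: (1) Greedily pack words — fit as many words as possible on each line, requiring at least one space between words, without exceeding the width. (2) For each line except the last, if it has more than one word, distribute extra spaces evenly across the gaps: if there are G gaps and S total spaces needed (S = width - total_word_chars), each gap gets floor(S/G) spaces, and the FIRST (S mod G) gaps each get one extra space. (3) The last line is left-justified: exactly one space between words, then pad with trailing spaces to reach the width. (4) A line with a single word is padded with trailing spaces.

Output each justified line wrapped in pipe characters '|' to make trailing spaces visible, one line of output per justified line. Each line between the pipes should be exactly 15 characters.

Line 1: ['of', 'do', 'black'] (min_width=11, slack=4)
Line 2: ['support', 'string'] (min_width=14, slack=1)
Line 3: ['architect'] (min_width=9, slack=6)
Line 4: ['python', 'up', 'to'] (min_width=12, slack=3)
Line 5: ['content', 'bright'] (min_width=14, slack=1)
Line 6: ['violin', 'bird'] (min_width=11, slack=4)
Line 7: ['music', 'support'] (min_width=13, slack=2)
Line 8: ['structure', 'who'] (min_width=13, slack=2)
Line 9: ['morning', 'sand'] (min_width=12, slack=3)

Answer: |of   do   black|
|support  string|
|architect      |
|python   up  to|
|content  bright|
|violin     bird|
|music   support|
|structure   who|
|morning sand   |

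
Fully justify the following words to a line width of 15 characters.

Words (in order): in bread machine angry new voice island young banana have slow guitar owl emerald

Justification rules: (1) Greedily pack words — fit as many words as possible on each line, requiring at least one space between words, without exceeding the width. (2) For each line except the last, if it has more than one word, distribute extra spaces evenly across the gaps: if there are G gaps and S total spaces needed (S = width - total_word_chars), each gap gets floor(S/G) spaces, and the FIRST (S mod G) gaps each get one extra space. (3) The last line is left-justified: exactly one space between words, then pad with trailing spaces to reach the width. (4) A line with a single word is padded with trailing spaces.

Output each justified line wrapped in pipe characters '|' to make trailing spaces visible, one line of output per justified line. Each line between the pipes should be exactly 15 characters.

Answer: |in        bread|
|machine   angry|
|new       voice|
|island    young|
|banana     have|
|slow guitar owl|
|emerald        |

Derivation:
Line 1: ['in', 'bread'] (min_width=8, slack=7)
Line 2: ['machine', 'angry'] (min_width=13, slack=2)
Line 3: ['new', 'voice'] (min_width=9, slack=6)
Line 4: ['island', 'young'] (min_width=12, slack=3)
Line 5: ['banana', 'have'] (min_width=11, slack=4)
Line 6: ['slow', 'guitar', 'owl'] (min_width=15, slack=0)
Line 7: ['emerald'] (min_width=7, slack=8)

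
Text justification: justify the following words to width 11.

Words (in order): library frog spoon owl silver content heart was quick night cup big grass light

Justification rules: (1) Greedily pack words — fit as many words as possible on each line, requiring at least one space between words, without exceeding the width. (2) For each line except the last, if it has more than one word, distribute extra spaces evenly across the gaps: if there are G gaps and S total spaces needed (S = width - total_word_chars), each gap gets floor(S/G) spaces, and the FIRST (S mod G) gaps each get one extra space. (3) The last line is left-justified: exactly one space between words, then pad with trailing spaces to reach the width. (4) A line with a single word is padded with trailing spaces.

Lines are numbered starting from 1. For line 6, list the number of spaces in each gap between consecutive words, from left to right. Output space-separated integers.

Answer: 1

Derivation:
Line 1: ['library'] (min_width=7, slack=4)
Line 2: ['frog', 'spoon'] (min_width=10, slack=1)
Line 3: ['owl', 'silver'] (min_width=10, slack=1)
Line 4: ['content'] (min_width=7, slack=4)
Line 5: ['heart', 'was'] (min_width=9, slack=2)
Line 6: ['quick', 'night'] (min_width=11, slack=0)
Line 7: ['cup', 'big'] (min_width=7, slack=4)
Line 8: ['grass', 'light'] (min_width=11, slack=0)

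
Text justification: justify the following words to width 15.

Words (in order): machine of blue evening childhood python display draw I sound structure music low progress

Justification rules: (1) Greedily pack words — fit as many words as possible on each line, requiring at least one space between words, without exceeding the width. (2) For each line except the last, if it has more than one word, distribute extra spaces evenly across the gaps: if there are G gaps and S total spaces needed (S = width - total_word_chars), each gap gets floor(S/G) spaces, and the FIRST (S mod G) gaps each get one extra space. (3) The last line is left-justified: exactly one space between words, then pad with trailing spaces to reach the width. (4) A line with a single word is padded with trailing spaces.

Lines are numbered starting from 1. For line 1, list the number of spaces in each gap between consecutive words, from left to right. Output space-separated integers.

Answer: 1 1

Derivation:
Line 1: ['machine', 'of', 'blue'] (min_width=15, slack=0)
Line 2: ['evening'] (min_width=7, slack=8)
Line 3: ['childhood'] (min_width=9, slack=6)
Line 4: ['python', 'display'] (min_width=14, slack=1)
Line 5: ['draw', 'I', 'sound'] (min_width=12, slack=3)
Line 6: ['structure', 'music'] (min_width=15, slack=0)
Line 7: ['low', 'progress'] (min_width=12, slack=3)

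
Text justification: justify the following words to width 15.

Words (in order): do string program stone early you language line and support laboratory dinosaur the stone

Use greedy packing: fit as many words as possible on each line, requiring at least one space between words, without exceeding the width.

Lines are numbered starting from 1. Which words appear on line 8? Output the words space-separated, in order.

Answer: stone

Derivation:
Line 1: ['do', 'string'] (min_width=9, slack=6)
Line 2: ['program', 'stone'] (min_width=13, slack=2)
Line 3: ['early', 'you'] (min_width=9, slack=6)
Line 4: ['language', 'line'] (min_width=13, slack=2)
Line 5: ['and', 'support'] (min_width=11, slack=4)
Line 6: ['laboratory'] (min_width=10, slack=5)
Line 7: ['dinosaur', 'the'] (min_width=12, slack=3)
Line 8: ['stone'] (min_width=5, slack=10)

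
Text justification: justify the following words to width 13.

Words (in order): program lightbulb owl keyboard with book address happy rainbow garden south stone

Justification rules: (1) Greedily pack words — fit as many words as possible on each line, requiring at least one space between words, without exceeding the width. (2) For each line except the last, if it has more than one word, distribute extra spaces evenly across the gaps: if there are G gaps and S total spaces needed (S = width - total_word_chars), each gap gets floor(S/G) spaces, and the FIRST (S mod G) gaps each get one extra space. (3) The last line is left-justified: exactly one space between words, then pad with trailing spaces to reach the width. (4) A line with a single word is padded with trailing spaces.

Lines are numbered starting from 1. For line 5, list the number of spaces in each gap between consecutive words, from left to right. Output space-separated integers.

Line 1: ['program'] (min_width=7, slack=6)
Line 2: ['lightbulb', 'owl'] (min_width=13, slack=0)
Line 3: ['keyboard', 'with'] (min_width=13, slack=0)
Line 4: ['book', 'address'] (min_width=12, slack=1)
Line 5: ['happy', 'rainbow'] (min_width=13, slack=0)
Line 6: ['garden', 'south'] (min_width=12, slack=1)
Line 7: ['stone'] (min_width=5, slack=8)

Answer: 1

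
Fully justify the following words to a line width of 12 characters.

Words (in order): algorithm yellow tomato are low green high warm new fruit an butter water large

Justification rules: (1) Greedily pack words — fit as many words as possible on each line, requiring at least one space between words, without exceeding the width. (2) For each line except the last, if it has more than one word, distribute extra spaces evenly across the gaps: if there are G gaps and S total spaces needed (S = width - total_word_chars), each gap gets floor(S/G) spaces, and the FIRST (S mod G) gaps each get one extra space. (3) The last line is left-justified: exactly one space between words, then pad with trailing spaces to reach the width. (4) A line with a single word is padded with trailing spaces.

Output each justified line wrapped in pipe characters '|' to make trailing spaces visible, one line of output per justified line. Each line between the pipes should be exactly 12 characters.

Answer: |algorithm   |
|yellow      |
|tomato   are|
|low    green|
|high    warm|
|new fruit an|
|butter water|
|large       |

Derivation:
Line 1: ['algorithm'] (min_width=9, slack=3)
Line 2: ['yellow'] (min_width=6, slack=6)
Line 3: ['tomato', 'are'] (min_width=10, slack=2)
Line 4: ['low', 'green'] (min_width=9, slack=3)
Line 5: ['high', 'warm'] (min_width=9, slack=3)
Line 6: ['new', 'fruit', 'an'] (min_width=12, slack=0)
Line 7: ['butter', 'water'] (min_width=12, slack=0)
Line 8: ['large'] (min_width=5, slack=7)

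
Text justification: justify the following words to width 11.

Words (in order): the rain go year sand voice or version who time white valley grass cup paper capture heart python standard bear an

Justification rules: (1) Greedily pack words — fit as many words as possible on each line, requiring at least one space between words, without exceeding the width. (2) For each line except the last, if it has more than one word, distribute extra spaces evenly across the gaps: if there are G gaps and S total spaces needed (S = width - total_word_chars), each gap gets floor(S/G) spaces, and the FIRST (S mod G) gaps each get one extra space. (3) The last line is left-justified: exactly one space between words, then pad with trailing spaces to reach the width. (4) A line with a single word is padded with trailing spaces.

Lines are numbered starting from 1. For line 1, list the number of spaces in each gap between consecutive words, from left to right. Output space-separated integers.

Answer: 1 1

Derivation:
Line 1: ['the', 'rain', 'go'] (min_width=11, slack=0)
Line 2: ['year', 'sand'] (min_width=9, slack=2)
Line 3: ['voice', 'or'] (min_width=8, slack=3)
Line 4: ['version', 'who'] (min_width=11, slack=0)
Line 5: ['time', 'white'] (min_width=10, slack=1)
Line 6: ['valley'] (min_width=6, slack=5)
Line 7: ['grass', 'cup'] (min_width=9, slack=2)
Line 8: ['paper'] (min_width=5, slack=6)
Line 9: ['capture'] (min_width=7, slack=4)
Line 10: ['heart'] (min_width=5, slack=6)
Line 11: ['python'] (min_width=6, slack=5)
Line 12: ['standard'] (min_width=8, slack=3)
Line 13: ['bear', 'an'] (min_width=7, slack=4)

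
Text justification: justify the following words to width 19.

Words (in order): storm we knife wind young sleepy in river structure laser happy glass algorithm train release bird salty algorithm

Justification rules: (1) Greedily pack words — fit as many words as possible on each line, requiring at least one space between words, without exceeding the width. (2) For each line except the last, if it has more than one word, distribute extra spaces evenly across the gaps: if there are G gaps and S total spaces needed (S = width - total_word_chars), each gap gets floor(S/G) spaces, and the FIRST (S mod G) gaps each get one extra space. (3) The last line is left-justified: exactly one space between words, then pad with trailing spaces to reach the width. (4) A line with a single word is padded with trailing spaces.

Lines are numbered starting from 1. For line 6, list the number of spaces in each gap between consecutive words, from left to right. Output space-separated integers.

Line 1: ['storm', 'we', 'knife', 'wind'] (min_width=19, slack=0)
Line 2: ['young', 'sleepy', 'in'] (min_width=15, slack=4)
Line 3: ['river', 'structure'] (min_width=15, slack=4)
Line 4: ['laser', 'happy', 'glass'] (min_width=17, slack=2)
Line 5: ['algorithm', 'train'] (min_width=15, slack=4)
Line 6: ['release', 'bird', 'salty'] (min_width=18, slack=1)
Line 7: ['algorithm'] (min_width=9, slack=10)

Answer: 2 1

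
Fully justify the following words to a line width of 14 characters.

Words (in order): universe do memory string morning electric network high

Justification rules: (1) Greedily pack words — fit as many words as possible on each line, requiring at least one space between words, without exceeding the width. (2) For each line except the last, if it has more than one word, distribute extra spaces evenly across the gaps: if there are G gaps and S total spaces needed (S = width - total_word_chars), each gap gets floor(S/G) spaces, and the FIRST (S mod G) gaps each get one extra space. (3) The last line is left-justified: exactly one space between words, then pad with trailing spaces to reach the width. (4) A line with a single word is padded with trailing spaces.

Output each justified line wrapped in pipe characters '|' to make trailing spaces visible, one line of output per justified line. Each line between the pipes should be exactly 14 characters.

Answer: |universe    do|
|memory  string|
|morning       |
|electric      |
|network high  |

Derivation:
Line 1: ['universe', 'do'] (min_width=11, slack=3)
Line 2: ['memory', 'string'] (min_width=13, slack=1)
Line 3: ['morning'] (min_width=7, slack=7)
Line 4: ['electric'] (min_width=8, slack=6)
Line 5: ['network', 'high'] (min_width=12, slack=2)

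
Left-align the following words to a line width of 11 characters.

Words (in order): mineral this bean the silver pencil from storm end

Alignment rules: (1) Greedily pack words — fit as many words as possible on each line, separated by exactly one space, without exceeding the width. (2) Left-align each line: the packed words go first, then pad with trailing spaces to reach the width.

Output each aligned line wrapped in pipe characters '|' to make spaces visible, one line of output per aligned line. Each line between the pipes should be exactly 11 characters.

Line 1: ['mineral'] (min_width=7, slack=4)
Line 2: ['this', 'bean'] (min_width=9, slack=2)
Line 3: ['the', 'silver'] (min_width=10, slack=1)
Line 4: ['pencil', 'from'] (min_width=11, slack=0)
Line 5: ['storm', 'end'] (min_width=9, slack=2)

Answer: |mineral    |
|this bean  |
|the silver |
|pencil from|
|storm end  |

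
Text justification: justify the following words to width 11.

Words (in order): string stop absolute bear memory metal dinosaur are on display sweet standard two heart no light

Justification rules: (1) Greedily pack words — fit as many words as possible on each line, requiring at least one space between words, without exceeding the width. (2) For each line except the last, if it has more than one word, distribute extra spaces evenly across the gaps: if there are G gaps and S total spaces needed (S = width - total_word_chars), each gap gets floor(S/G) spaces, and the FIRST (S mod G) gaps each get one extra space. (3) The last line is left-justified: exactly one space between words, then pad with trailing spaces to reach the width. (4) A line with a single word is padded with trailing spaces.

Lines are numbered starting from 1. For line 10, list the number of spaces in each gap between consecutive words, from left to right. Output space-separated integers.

Answer: 3

Derivation:
Line 1: ['string', 'stop'] (min_width=11, slack=0)
Line 2: ['absolute'] (min_width=8, slack=3)
Line 3: ['bear', 'memory'] (min_width=11, slack=0)
Line 4: ['metal'] (min_width=5, slack=6)
Line 5: ['dinosaur'] (min_width=8, slack=3)
Line 6: ['are', 'on'] (min_width=6, slack=5)
Line 7: ['display'] (min_width=7, slack=4)
Line 8: ['sweet'] (min_width=5, slack=6)
Line 9: ['standard'] (min_width=8, slack=3)
Line 10: ['two', 'heart'] (min_width=9, slack=2)
Line 11: ['no', 'light'] (min_width=8, slack=3)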